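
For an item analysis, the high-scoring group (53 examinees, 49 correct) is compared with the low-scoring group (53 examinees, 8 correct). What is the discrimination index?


p_upper = 49/53 = 0.9245
p_lower = 8/53 = 0.1509
D = 0.9245 - 0.1509 = 0.7736

0.7736


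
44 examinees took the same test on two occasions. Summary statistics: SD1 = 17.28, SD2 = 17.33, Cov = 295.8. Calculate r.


r = cov(X,Y) / (SD_X * SD_Y)
r = 295.8 / (17.28 * 17.33)
r = 295.8 / 299.4624
r = 0.9878

0.9878


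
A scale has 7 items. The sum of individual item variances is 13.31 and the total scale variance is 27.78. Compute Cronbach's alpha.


alpha = (k/(k-1)) * (1 - sum(si^2)/s_total^2)
= (7/6) * (1 - 13.31/27.78)
alpha = 0.6077

0.6077


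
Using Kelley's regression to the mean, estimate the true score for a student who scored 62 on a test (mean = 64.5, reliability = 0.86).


T_est = rxx * X + (1 - rxx) * mean
T_est = 0.86 * 62 + 0.14 * 64.5
T_est = 53.32 + 9.03
T_est = 62.35

62.35


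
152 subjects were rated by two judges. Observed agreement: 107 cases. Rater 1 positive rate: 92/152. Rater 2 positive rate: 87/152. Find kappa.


P_o = 107/152 = 0.703947
P_e = (92*87 + 60*65) / 23104 = 0.515235
kappa = (P_o - P_e) / (1 - P_e)
kappa = (0.703947 - 0.515235) / (1 - 0.515235)
kappa = 0.3893

0.3893


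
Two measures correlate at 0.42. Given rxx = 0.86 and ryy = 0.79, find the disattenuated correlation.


r_corrected = rxy / sqrt(rxx * ryy)
= 0.42 / sqrt(0.86 * 0.79)
= 0.42 / sqrt(0.6794)
= 0.42 / 0.824257
r_corrected = 0.5095

0.5095


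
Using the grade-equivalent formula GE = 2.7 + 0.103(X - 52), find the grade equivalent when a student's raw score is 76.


raw - median = 76 - 52 = 24
slope * diff = 0.103 * 24 = 2.472
GE = 2.7 + 2.472
GE = 5.172

5.172


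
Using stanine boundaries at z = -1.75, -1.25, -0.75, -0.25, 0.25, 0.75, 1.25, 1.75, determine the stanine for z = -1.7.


Stanine boundaries: [-1.75, -1.25, -0.75, -0.25, 0.25, 0.75, 1.25, 1.75]
z = -1.7
Check each boundary:
  z >= -1.75 -> could be stanine 2
  z < -1.25
  z < -0.75
  z < -0.25
  z < 0.25
  z < 0.75
  z < 1.25
  z < 1.75
Highest qualifying boundary gives stanine = 2

2


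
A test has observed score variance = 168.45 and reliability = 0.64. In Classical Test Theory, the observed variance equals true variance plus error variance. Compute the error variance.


var_true = rxx * var_obs = 0.64 * 168.45 = 107.808
var_error = var_obs - var_true
var_error = 168.45 - 107.808
var_error = 60.642

60.642


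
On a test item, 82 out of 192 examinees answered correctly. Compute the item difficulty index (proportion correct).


Item difficulty p = number correct / total examinees
p = 82 / 192
p = 0.4271

0.4271


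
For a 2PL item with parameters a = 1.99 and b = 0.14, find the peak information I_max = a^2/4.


For 2PL, max info at theta = b = 0.14
I_max = a^2 / 4 = 1.99^2 / 4
= 3.9601 / 4
I_max = 0.99

0.99


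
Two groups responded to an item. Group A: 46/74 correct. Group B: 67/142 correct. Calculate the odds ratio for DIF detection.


Odds_A = 46/28 = 1.6429
Odds_B = 67/75 = 0.8933
OR = Odds_A / Odds_B = 1.6429 / 0.8933
Exactly, OR = (46 * 75) / (28 * 67) = 3450 / 1876
OR = 1.839

1.839


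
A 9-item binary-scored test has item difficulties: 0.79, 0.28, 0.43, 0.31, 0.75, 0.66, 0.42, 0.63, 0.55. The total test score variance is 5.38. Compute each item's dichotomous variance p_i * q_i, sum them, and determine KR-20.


For each item, compute p_i * q_i:
  Item 1: 0.79 * 0.21 = 0.1659
  Item 2: 0.28 * 0.72 = 0.2016
  Item 3: 0.43 * 0.57 = 0.2451
  Item 4: 0.31 * 0.69 = 0.2139
  Item 5: 0.75 * 0.25 = 0.1875
  Item 6: 0.66 * 0.34 = 0.2244
  Item 7: 0.42 * 0.58 = 0.2436
  Item 8: 0.63 * 0.37 = 0.2331
  Item 9: 0.55 * 0.45 = 0.2475
Sum(p_i * q_i) = 0.1659 + 0.2016 + 0.2451 + 0.2139 + 0.1875 + 0.2244 + 0.2436 + 0.2331 + 0.2475 = 1.9626
KR-20 = (k/(k-1)) * (1 - Sum(p_i*q_i) / Var_total)
= (9/8) * (1 - 1.9626/5.38)
= 1.125 * 0.6352
KR-20 = 0.7146

0.7146


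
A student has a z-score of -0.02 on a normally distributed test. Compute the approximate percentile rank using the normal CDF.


CDF(z) = 0.5 * (1 + erf(z/sqrt(2)))
erf(-0.0141) = -0.016
CDF = 0.492
Percentile rank = 0.492 * 100 = 49.2

49.2


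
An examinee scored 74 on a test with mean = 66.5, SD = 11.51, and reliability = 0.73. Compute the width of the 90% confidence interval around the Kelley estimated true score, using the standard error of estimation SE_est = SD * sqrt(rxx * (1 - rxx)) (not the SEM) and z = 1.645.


True score estimate = 0.73*74 + 0.27*66.5 = 71.975
SE_est = SD * sqrt(rxx * (1 - rxx)) = 11.51 * sqrt(0.73 * 0.27) = 11.51 * sqrt(0.1971) = 5.109973
CI = T_est +/- z * SE_est, so width = 2 * z * SE_est = 2 * 1.645 * 5.109973
Width = 16.8118

16.8118


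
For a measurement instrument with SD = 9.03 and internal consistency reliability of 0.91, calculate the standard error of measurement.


SEM = SD * sqrt(1 - rxx)
SEM = 9.03 * sqrt(1 - 0.91)
SEM = 9.03 * sqrt(0.09) = 9.03 * 0.3
SEM = 2.709

2.709


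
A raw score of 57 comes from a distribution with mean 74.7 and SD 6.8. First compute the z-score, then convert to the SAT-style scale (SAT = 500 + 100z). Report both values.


z = (X - mean) / SD = (57 - 74.7) / 6.8
z = -17.7 / 6.8
z = -2.6029
SAT-scale = SAT = 500 + 100z
Carry z at full precision (z = -17.7 / 6.8) into the conversion:
SAT-scale = 500 + 100 * (-17.7 / 6.8) = 500 + -1770 / 6.8
SAT-scale = 500 + -260.2941
SAT-scale = 239.7059

239.7059


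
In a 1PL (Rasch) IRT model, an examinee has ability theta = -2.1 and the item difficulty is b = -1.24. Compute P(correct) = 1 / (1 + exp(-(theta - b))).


theta - b = -2.1 - -1.24 = -0.86
exp(-(theta - b)) = exp(0.86) = 2.3632
P = 1 / (1 + 2.3632)
P = 0.2973

0.2973


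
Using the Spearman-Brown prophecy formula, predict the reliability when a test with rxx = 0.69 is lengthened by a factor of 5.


r_new = (n * rxx) / (1 + (n-1) * rxx)
r_new = (5 * 0.69) / (1 + 4 * 0.69)
r_new = 3.45 / 3.76
r_new = 0.9176

0.9176


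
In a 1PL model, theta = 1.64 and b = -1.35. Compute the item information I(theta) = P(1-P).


P = 1/(1+exp(-(1.64--1.35))) = 0.9521
I = P*(1-P) = 0.9521 * 0.0479
I = 0.0456

0.0456


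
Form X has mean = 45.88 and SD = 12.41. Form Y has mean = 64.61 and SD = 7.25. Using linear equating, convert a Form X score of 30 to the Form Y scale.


slope = SD_Y / SD_X = 7.25 / 12.41 ~ 0.5842
intercept = mean_Y - slope * mean_X = 64.61 - (7.25 / 12.41) * 45.88 ~ 37.8066
Y = slope * X + intercept. To avoid rounding drift from the rounded slope/intercept, evaluate the equivalent form Y = mean_Y + SD_Y * (X - mean_X) / SD_X at full precision:
Y = 64.61 + 7.25 * (30 - 45.88) / 12.41
Y = 64.61 - 7.25 * 15.88 / 12.41
Y = 64.61 - 115.13 / 12.41
Y = 64.61 - 9.2772
Y = 55.3328

55.3328


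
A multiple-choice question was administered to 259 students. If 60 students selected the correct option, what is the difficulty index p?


Item difficulty p = number correct / total examinees
p = 60 / 259
p = 0.2317

0.2317


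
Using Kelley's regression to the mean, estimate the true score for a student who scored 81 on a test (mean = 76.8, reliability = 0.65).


T_est = rxx * X + (1 - rxx) * mean
T_est = 0.65 * 81 + 0.35 * 76.8
T_est = 52.65 + 26.88
T_est = 79.53

79.53


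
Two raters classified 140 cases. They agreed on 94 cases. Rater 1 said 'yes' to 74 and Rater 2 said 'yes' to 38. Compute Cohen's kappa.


P_o = 94/140 = 0.671429
P_e = (74*38 + 66*102) / 19600 = 0.486939
kappa = (P_o - P_e) / (1 - P_e)
kappa = (0.671429 - 0.486939) / (1 - 0.486939)
kappa = 0.3596

0.3596


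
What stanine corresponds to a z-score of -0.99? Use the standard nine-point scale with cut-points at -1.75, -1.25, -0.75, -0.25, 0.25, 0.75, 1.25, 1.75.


Stanine boundaries: [-1.75, -1.25, -0.75, -0.25, 0.25, 0.75, 1.25, 1.75]
z = -0.99
Check each boundary:
  z >= -1.75 -> could be stanine 2
  z >= -1.25 -> could be stanine 3
  z < -0.75
  z < -0.25
  z < 0.25
  z < 0.75
  z < 1.25
  z < 1.75
Highest qualifying boundary gives stanine = 3

3


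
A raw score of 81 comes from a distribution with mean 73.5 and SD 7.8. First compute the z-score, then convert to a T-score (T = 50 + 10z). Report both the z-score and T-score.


z = (X - mean) / SD = (81 - 73.5) / 7.8
z = 7.5 / 7.8
z = 0.9615
T-score = T = 50 + 10z
Carry z at full precision (z = 7.5 / 7.8) into the conversion:
T-score = 50 + 10 * (7.5 / 7.8) = 50 + 75 / 7.8
T-score = 50 + 9.6154
T-score = 59.6154

59.6154


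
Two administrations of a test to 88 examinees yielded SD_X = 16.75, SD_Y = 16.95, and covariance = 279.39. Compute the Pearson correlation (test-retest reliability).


r = cov(X,Y) / (SD_X * SD_Y)
r = 279.39 / (16.75 * 16.95)
r = 279.39 / 283.9125
r = 0.9841

0.9841


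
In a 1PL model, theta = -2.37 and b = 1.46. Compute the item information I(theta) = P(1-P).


P = 1/(1+exp(-(-2.37-1.46))) = 0.0212
I = P*(1-P) = 0.0212 * 0.9788
I = 0.0208

0.0208


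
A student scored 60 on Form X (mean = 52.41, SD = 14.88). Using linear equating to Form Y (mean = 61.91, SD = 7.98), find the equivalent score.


slope = SD_Y / SD_X = 7.98 / 14.88 ~ 0.5363
intercept = mean_Y - slope * mean_X = 61.91 - (7.98 / 14.88) * 52.41 ~ 33.803
Y = slope * X + intercept. To avoid rounding drift from the rounded slope/intercept, evaluate the equivalent form Y = mean_Y + SD_Y * (X - mean_X) / SD_X at full precision:
Y = 61.91 + 7.98 * (60 - 52.41) / 14.88
Y = 61.91 + 7.98 * 7.59 / 14.88
Y = 61.91 + 60.5682 / 14.88
Y = 61.91 + 4.0704
Y = 65.9804

65.9804


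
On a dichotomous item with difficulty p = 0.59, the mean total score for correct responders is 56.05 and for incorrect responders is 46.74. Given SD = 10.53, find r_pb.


q = 1 - p = 0.41
rpb = ((M1 - M0) / SD) * sqrt(p * q)
rpb = ((56.05 - 46.74) / 10.53) * sqrt(0.59 * 0.41)
rpb = 0.4348

0.4348


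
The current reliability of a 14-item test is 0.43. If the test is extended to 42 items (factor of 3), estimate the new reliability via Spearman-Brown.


r_new = (n * rxx) / (1 + (n-1) * rxx)
r_new = (3 * 0.43) / (1 + 2 * 0.43)
r_new = 1.29 / 1.86
r_new = 0.6935

0.6935


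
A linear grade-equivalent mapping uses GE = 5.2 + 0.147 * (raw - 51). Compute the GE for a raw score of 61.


raw - median = 61 - 51 = 10
slope * diff = 0.147 * 10 = 1.47
GE = 5.2 + 1.47
GE = 6.67

6.67


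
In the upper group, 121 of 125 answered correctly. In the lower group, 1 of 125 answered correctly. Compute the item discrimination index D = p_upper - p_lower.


p_upper = 121/125 = 0.968
p_lower = 1/125 = 0.008
D = 0.968 - 0.008 = 0.96

0.96


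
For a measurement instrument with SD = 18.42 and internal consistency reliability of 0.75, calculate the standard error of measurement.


SEM = SD * sqrt(1 - rxx)
SEM = 18.42 * sqrt(1 - 0.75)
SEM = 18.42 * sqrt(0.25) = 18.42 * 0.5
SEM = 9.21

9.21


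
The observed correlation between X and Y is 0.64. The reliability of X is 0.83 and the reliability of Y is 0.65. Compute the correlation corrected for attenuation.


r_corrected = rxy / sqrt(rxx * ryy)
= 0.64 / sqrt(0.83 * 0.65)
= 0.64 / sqrt(0.5395)
= 0.64 / 0.734507
r_corrected = 0.8713

0.8713


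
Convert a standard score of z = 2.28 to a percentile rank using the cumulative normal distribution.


CDF(z) = 0.5 * (1 + erf(z/sqrt(2)))
erf(1.6122) = 0.9774
CDF = 0.9887
Percentile rank = 0.9887 * 100 = 98.87

98.87


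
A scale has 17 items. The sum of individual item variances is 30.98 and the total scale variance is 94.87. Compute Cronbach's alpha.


alpha = (k/(k-1)) * (1 - sum(si^2)/s_total^2)
= (17/16) * (1 - 30.98/94.87)
alpha = 0.7155

0.7155


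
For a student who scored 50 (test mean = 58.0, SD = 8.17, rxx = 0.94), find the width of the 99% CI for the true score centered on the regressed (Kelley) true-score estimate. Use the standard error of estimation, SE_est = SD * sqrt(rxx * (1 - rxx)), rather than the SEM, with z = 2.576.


True score estimate = 0.94*50 + 0.06*58.0 = 50.48
SE_est = SD * sqrt(rxx * (1 - rxx)) = 8.17 * sqrt(0.94 * 0.06) = 8.17 * sqrt(0.0564) = 1.940267
CI = T_est +/- z * SE_est, so width = 2 * z * SE_est = 2 * 2.576 * 1.940267
Width = 9.9963

9.9963


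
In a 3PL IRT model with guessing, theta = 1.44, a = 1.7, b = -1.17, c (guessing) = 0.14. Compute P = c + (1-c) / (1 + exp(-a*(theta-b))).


logit = 1.7*(1.44 - -1.17) = 4.437
P* = 1/(1 + exp(-4.437)) = 0.9883
P = 0.14 + (1 - 0.14) * 0.9883
P = 0.9899

0.9899


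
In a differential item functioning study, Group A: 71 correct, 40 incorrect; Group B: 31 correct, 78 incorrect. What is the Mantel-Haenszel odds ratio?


Odds_A = 71/40 = 1.775
Odds_B = 31/78 = 0.3974
OR = Odds_A / Odds_B = 1.775 / 0.3974
Exactly, OR = (71 * 78) / (40 * 31) = 5538 / 1240
OR = 4.4661

4.4661


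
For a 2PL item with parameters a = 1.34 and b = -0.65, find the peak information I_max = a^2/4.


For 2PL, max info at theta = b = -0.65
I_max = a^2 / 4 = 1.34^2 / 4
= 1.7956 / 4
I_max = 0.4489

0.4489


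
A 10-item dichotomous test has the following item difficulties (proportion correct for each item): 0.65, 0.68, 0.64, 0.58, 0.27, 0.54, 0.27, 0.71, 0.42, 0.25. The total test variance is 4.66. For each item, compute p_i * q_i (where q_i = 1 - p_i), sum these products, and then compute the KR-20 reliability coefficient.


For each item, compute p_i * q_i:
  Item 1: 0.65 * 0.35 = 0.2275
  Item 2: 0.68 * 0.32 = 0.2176
  Item 3: 0.64 * 0.36 = 0.2304
  Item 4: 0.58 * 0.42 = 0.2436
  Item 5: 0.27 * 0.73 = 0.1971
  Item 6: 0.54 * 0.46 = 0.2484
  Item 7: 0.27 * 0.73 = 0.1971
  Item 8: 0.71 * 0.29 = 0.2059
  Item 9: 0.42 * 0.58 = 0.2436
  Item 10: 0.25 * 0.75 = 0.1875
Sum(p_i * q_i) = 0.2275 + 0.2176 + 0.2304 + 0.2436 + 0.1971 + 0.2484 + 0.1971 + 0.2059 + 0.2436 + 0.1875 = 2.1987
KR-20 = (k/(k-1)) * (1 - Sum(p_i*q_i) / Var_total)
= (10/9) * (1 - 2.1987/4.66)
= 1.1111 * 0.5282
KR-20 = 0.5869

0.5869


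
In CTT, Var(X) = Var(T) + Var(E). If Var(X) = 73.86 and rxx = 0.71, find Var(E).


var_true = rxx * var_obs = 0.71 * 73.86 = 52.4406
var_error = var_obs - var_true
var_error = 73.86 - 52.4406
var_error = 21.4194

21.4194


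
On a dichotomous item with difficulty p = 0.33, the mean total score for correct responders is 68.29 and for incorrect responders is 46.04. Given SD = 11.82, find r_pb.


q = 1 - p = 0.67
rpb = ((M1 - M0) / SD) * sqrt(p * q)
rpb = ((68.29 - 46.04) / 11.82) * sqrt(0.33 * 0.67)
rpb = 0.8851

0.8851


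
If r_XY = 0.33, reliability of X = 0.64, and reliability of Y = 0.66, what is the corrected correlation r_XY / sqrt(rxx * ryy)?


r_corrected = rxy / sqrt(rxx * ryy)
= 0.33 / sqrt(0.64 * 0.66)
= 0.33 / sqrt(0.4224)
= 0.33 / 0.649923
r_corrected = 0.5078

0.5078


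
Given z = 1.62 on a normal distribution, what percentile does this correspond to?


CDF(z) = 0.5 * (1 + erf(z/sqrt(2)))
erf(1.1455) = 0.8948
CDF = 0.9474
Percentile rank = 0.9474 * 100 = 94.74

94.74


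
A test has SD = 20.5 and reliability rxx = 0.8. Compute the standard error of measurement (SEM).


SEM = SD * sqrt(1 - rxx)
SEM = 20.5 * sqrt(1 - 0.8)
SEM = 20.5 * sqrt(0.2) = 20.5 * 0.447214
SEM = 9.1679

9.1679


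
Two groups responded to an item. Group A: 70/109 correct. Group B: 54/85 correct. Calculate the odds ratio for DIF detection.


Odds_A = 70/39 = 1.7949
Odds_B = 54/31 = 1.7419
OR = Odds_A / Odds_B = 1.7949 / 1.7419
Exactly, OR = (70 * 31) / (39 * 54) = 2170 / 2106
OR = 1.0304

1.0304


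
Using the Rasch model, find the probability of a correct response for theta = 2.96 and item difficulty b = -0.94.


theta - b = 2.96 - -0.94 = 3.9
exp(-(theta - b)) = exp(-3.9) = 0.0202
P = 1 / (1 + 0.0202)
P = 0.9802

0.9802


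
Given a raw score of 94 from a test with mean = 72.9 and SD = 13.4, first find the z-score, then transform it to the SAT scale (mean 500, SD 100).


z = (X - mean) / SD = (94 - 72.9) / 13.4
z = 21.1 / 13.4
z = 1.5746
SAT-scale = SAT = 500 + 100z
Carry z at full precision (z = 21.1 / 13.4) into the conversion:
SAT-scale = 500 + 100 * (21.1 / 13.4) = 500 + 2110 / 13.4
SAT-scale = 500 + 157.4627
SAT-scale = 657.4627

657.4627


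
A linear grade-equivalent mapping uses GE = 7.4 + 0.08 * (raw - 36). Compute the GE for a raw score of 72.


raw - median = 72 - 36 = 36
slope * diff = 0.08 * 36 = 2.88
GE = 7.4 + 2.88
GE = 10.28

10.28


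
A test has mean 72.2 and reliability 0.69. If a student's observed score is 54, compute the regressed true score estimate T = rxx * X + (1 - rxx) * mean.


T_est = rxx * X + (1 - rxx) * mean
T_est = 0.69 * 54 + 0.31 * 72.2
T_est = 37.26 + 22.382
T_est = 59.642

59.642


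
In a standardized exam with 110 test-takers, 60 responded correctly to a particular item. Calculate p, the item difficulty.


Item difficulty p = number correct / total examinees
p = 60 / 110
p = 0.5455

0.5455


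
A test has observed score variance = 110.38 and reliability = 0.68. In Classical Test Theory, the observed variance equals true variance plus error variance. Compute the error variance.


var_true = rxx * var_obs = 0.68 * 110.38 = 75.0584
var_error = var_obs - var_true
var_error = 110.38 - 75.0584
var_error = 35.3216

35.3216


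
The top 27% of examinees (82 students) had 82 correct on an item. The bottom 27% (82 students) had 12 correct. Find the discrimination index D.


p_upper = 82/82 = 1.0
p_lower = 12/82 = 0.1463
D = 1.0 - 0.1463 = 0.8537

0.8537


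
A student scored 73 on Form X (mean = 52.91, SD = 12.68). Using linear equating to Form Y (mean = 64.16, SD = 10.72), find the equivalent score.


slope = SD_Y / SD_X = 10.72 / 12.68 ~ 0.8454
intercept = mean_Y - slope * mean_X = 64.16 - (10.72 / 12.68) * 52.91 ~ 19.4285
Y = slope * X + intercept. To avoid rounding drift from the rounded slope/intercept, evaluate the equivalent form Y = mean_Y + SD_Y * (X - mean_X) / SD_X at full precision:
Y = 64.16 + 10.72 * (73 - 52.91) / 12.68
Y = 64.16 + 10.72 * 20.09 / 12.68
Y = 64.16 + 215.3648 / 12.68
Y = 64.16 + 16.9846
Y = 81.1446

81.1446


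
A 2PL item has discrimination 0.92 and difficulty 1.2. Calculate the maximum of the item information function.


For 2PL, max info at theta = b = 1.2
I_max = a^2 / 4 = 0.92^2 / 4
= 0.8464 / 4
I_max = 0.2116

0.2116


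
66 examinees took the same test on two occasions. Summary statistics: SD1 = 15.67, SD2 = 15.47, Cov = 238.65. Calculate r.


r = cov(X,Y) / (SD_X * SD_Y)
r = 238.65 / (15.67 * 15.47)
r = 238.65 / 242.4149
r = 0.9845

0.9845


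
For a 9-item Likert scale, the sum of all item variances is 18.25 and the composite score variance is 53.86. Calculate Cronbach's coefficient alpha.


alpha = (k/(k-1)) * (1 - sum(si^2)/s_total^2)
= (9/8) * (1 - 18.25/53.86)
alpha = 0.7438

0.7438


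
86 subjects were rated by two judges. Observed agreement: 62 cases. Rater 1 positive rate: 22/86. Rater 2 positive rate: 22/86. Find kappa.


P_o = 62/86 = 0.72093
P_e = (22*22 + 64*64) / 7396 = 0.619254
kappa = (P_o - P_e) / (1 - P_e)
kappa = (0.72093 - 0.619254) / (1 - 0.619254)
kappa = 0.267

0.267


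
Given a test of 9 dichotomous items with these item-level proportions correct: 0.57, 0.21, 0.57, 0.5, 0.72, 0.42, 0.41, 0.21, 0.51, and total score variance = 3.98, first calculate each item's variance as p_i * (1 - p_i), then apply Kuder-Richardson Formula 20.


For each item, compute p_i * q_i:
  Item 1: 0.57 * 0.43 = 0.2451
  Item 2: 0.21 * 0.79 = 0.1659
  Item 3: 0.57 * 0.43 = 0.2451
  Item 4: 0.5 * 0.5 = 0.25
  Item 5: 0.72 * 0.28 = 0.2016
  Item 6: 0.42 * 0.58 = 0.2436
  Item 7: 0.41 * 0.59 = 0.2419
  Item 8: 0.21 * 0.79 = 0.1659
  Item 9: 0.51 * 0.49 = 0.2499
Sum(p_i * q_i) = 0.2451 + 0.1659 + 0.2451 + 0.25 + 0.2016 + 0.2436 + 0.2419 + 0.1659 + 0.2499 = 2.009
KR-20 = (k/(k-1)) * (1 - Sum(p_i*q_i) / Var_total)
= (9/8) * (1 - 2.009/3.98)
= 1.125 * 0.4952
KR-20 = 0.5571

0.5571


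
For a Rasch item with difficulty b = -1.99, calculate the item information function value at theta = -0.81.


P = 1/(1+exp(-(-0.81--1.99))) = 0.7649
I = P*(1-P) = 0.7649 * 0.2351
I = 0.1798

0.1798


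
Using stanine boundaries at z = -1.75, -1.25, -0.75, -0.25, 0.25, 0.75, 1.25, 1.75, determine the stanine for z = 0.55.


Stanine boundaries: [-1.75, -1.25, -0.75, -0.25, 0.25, 0.75, 1.25, 1.75]
z = 0.55
Check each boundary:
  z >= -1.75 -> could be stanine 2
  z >= -1.25 -> could be stanine 3
  z >= -0.75 -> could be stanine 4
  z >= -0.25 -> could be stanine 5
  z >= 0.25 -> could be stanine 6
  z < 0.75
  z < 1.25
  z < 1.75
Highest qualifying boundary gives stanine = 6

6


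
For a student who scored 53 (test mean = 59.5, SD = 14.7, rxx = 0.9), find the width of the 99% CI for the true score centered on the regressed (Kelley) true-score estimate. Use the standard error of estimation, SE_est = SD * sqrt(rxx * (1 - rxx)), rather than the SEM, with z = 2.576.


True score estimate = 0.9*53 + 0.1*59.5 = 53.65
SE_est = SD * sqrt(rxx * (1 - rxx)) = 14.7 * sqrt(0.9 * 0.1) = 14.7 * sqrt(0.09) = 4.41
CI = T_est +/- z * SE_est, so width = 2 * z * SE_est = 2 * 2.576 * 4.41
Width = 22.7203

22.7203


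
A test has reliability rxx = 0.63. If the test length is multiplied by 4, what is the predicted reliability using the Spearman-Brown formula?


r_new = (n * rxx) / (1 + (n-1) * rxx)
r_new = (4 * 0.63) / (1 + 3 * 0.63)
r_new = 2.52 / 2.89
r_new = 0.872

0.872


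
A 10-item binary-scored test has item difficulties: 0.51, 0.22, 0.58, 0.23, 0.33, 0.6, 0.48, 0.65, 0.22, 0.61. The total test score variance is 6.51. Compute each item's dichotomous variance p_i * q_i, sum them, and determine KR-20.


For each item, compute p_i * q_i:
  Item 1: 0.51 * 0.49 = 0.2499
  Item 2: 0.22 * 0.78 = 0.1716
  Item 3: 0.58 * 0.42 = 0.2436
  Item 4: 0.23 * 0.77 = 0.1771
  Item 5: 0.33 * 0.67 = 0.2211
  Item 6: 0.6 * 0.4 = 0.24
  Item 7: 0.48 * 0.52 = 0.2496
  Item 8: 0.65 * 0.35 = 0.2275
  Item 9: 0.22 * 0.78 = 0.1716
  Item 10: 0.61 * 0.39 = 0.2379
Sum(p_i * q_i) = 0.2499 + 0.1716 + 0.2436 + 0.1771 + 0.2211 + 0.24 + 0.2496 + 0.2275 + 0.1716 + 0.2379 = 2.1899
KR-20 = (k/(k-1)) * (1 - Sum(p_i*q_i) / Var_total)
= (10/9) * (1 - 2.1899/6.51)
= 1.1111 * 0.6636
KR-20 = 0.7373

0.7373


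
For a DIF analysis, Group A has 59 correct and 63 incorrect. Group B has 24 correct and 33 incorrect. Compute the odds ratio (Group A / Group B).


Odds_A = 59/63 = 0.9365
Odds_B = 24/33 = 0.7273
OR = Odds_A / Odds_B = 0.9365 / 0.7273
Exactly, OR = (59 * 33) / (63 * 24) = 1947 / 1512
OR = 1.2877

1.2877


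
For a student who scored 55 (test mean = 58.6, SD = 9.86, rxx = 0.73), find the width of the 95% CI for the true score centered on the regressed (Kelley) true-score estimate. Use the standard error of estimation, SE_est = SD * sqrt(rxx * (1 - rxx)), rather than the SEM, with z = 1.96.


True score estimate = 0.73*55 + 0.27*58.6 = 55.972
SE_est = SD * sqrt(rxx * (1 - rxx)) = 9.86 * sqrt(0.73 * 0.27) = 9.86 * sqrt(0.1971) = 4.37744
CI = T_est +/- z * SE_est, so width = 2 * z * SE_est = 2 * 1.96 * 4.37744
Width = 17.1596

17.1596


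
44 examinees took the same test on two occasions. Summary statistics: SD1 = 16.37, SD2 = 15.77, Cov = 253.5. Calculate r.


r = cov(X,Y) / (SD_X * SD_Y)
r = 253.5 / (16.37 * 15.77)
r = 253.5 / 258.1549
r = 0.982

0.982


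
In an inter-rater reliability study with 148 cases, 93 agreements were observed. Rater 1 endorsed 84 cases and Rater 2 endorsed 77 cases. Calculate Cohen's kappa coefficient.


P_o = 93/148 = 0.628378
P_e = (84*77 + 64*71) / 21904 = 0.502739
kappa = (P_o - P_e) / (1 - P_e)
kappa = (0.628378 - 0.502739) / (1 - 0.502739)
kappa = 0.2527

0.2527


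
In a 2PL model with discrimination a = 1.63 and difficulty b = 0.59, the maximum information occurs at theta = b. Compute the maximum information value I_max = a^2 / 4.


For 2PL, max info at theta = b = 0.59
I_max = a^2 / 4 = 1.63^2 / 4
= 2.6569 / 4
I_max = 0.6642

0.6642


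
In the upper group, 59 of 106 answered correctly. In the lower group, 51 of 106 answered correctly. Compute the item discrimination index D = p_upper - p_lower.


p_upper = 59/106 = 0.5566
p_lower = 51/106 = 0.4811
D = 0.5566 - 0.4811 = 0.0755

0.0755


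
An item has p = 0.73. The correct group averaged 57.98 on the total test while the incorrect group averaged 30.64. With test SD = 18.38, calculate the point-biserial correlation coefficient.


q = 1 - p = 0.27
rpb = ((M1 - M0) / SD) * sqrt(p * q)
rpb = ((57.98 - 30.64) / 18.38) * sqrt(0.73 * 0.27)
rpb = 0.6604

0.6604


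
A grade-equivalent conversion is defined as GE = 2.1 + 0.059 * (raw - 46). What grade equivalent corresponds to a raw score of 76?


raw - median = 76 - 46 = 30
slope * diff = 0.059 * 30 = 1.77
GE = 2.1 + 1.77
GE = 3.87

3.87


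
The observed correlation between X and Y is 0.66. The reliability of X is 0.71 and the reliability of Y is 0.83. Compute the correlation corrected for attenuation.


r_corrected = rxy / sqrt(rxx * ryy)
= 0.66 / sqrt(0.71 * 0.83)
= 0.66 / sqrt(0.5893)
= 0.66 / 0.767659
r_corrected = 0.8598

0.8598


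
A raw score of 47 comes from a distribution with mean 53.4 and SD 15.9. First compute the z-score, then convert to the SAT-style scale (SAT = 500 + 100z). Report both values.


z = (X - mean) / SD = (47 - 53.4) / 15.9
z = -6.4 / 15.9
z = -0.4025
SAT-scale = SAT = 500 + 100z
Carry z at full precision (z = -6.4 / 15.9) into the conversion:
SAT-scale = 500 + 100 * (-6.4 / 15.9) = 500 + -640 / 15.9
SAT-scale = 500 + -40.2516
SAT-scale = 459.7484

459.7484


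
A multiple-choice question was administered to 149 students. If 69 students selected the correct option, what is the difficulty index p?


Item difficulty p = number correct / total examinees
p = 69 / 149
p = 0.4631

0.4631


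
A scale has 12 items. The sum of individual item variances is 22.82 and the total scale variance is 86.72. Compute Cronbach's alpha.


alpha = (k/(k-1)) * (1 - sum(si^2)/s_total^2)
= (12/11) * (1 - 22.82/86.72)
alpha = 0.8038

0.8038


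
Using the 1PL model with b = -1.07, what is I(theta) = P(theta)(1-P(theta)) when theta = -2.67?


P = 1/(1+exp(-(-2.67--1.07))) = 0.168
I = P*(1-P) = 0.168 * 0.832
I = 0.1398

0.1398


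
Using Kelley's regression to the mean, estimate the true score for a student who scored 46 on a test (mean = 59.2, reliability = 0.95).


T_est = rxx * X + (1 - rxx) * mean
T_est = 0.95 * 46 + 0.05 * 59.2
T_est = 43.7 + 2.96
T_est = 46.66

46.66


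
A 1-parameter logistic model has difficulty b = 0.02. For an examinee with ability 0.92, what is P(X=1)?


theta - b = 0.92 - 0.02 = 0.9
exp(-(theta - b)) = exp(-0.9) = 0.4066
P = 1 / (1 + 0.4066)
P = 0.7109

0.7109


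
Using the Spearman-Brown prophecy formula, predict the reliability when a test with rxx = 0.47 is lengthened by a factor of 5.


r_new = (n * rxx) / (1 + (n-1) * rxx)
r_new = (5 * 0.47) / (1 + 4 * 0.47)
r_new = 2.35 / 2.88
r_new = 0.816

0.816


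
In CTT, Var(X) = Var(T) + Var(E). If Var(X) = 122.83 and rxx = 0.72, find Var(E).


var_true = rxx * var_obs = 0.72 * 122.83 = 88.4376
var_error = var_obs - var_true
var_error = 122.83 - 88.4376
var_error = 34.3924

34.3924


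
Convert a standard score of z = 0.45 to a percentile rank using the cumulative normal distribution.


CDF(z) = 0.5 * (1 + erf(z/sqrt(2)))
erf(0.3182) = 0.3473
CDF = 0.6736
Percentile rank = 0.6736 * 100 = 67.36

67.36


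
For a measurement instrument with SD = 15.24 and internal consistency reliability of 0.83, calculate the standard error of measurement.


SEM = SD * sqrt(1 - rxx)
SEM = 15.24 * sqrt(1 - 0.83)
SEM = 15.24 * sqrt(0.17) = 15.24 * 0.412311
SEM = 6.2836

6.2836


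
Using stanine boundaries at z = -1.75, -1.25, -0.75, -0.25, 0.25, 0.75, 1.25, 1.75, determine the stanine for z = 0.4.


Stanine boundaries: [-1.75, -1.25, -0.75, -0.25, 0.25, 0.75, 1.25, 1.75]
z = 0.4
Check each boundary:
  z >= -1.75 -> could be stanine 2
  z >= -1.25 -> could be stanine 3
  z >= -0.75 -> could be stanine 4
  z >= -0.25 -> could be stanine 5
  z >= 0.25 -> could be stanine 6
  z < 0.75
  z < 1.25
  z < 1.75
Highest qualifying boundary gives stanine = 6

6


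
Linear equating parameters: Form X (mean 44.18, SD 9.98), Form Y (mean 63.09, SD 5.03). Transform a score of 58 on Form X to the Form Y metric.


slope = SD_Y / SD_X = 5.03 / 9.98 ~ 0.504
intercept = mean_Y - slope * mean_X = 63.09 - (5.03 / 9.98) * 44.18 ~ 40.8229
Y = slope * X + intercept. To avoid rounding drift from the rounded slope/intercept, evaluate the equivalent form Y = mean_Y + SD_Y * (X - mean_X) / SD_X at full precision:
Y = 63.09 + 5.03 * (58 - 44.18) / 9.98
Y = 63.09 + 5.03 * 13.82 / 9.98
Y = 63.09 + 69.5146 / 9.98
Y = 63.09 + 6.9654
Y = 70.0554

70.0554


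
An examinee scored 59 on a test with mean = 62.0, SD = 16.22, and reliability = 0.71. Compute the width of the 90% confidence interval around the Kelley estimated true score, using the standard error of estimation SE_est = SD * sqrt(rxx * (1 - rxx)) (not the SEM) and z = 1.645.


True score estimate = 0.71*59 + 0.29*62.0 = 59.87
SE_est = SD * sqrt(rxx * (1 - rxx)) = 16.22 * sqrt(0.71 * 0.29) = 16.22 * sqrt(0.2059) = 7.36002
CI = T_est +/- z * SE_est, so width = 2 * z * SE_est = 2 * 1.645 * 7.36002
Width = 24.2145

24.2145


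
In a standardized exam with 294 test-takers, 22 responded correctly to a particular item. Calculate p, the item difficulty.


Item difficulty p = number correct / total examinees
p = 22 / 294
p = 0.0748

0.0748


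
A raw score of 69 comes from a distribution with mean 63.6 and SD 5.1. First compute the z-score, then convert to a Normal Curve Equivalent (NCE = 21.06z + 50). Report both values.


z = (X - mean) / SD = (69 - 63.6) / 5.1
z = 5.4 / 5.1
z = 1.0588
NCE = NCE = 21.06z + 50
Carry z at full precision (z = 5.4 / 5.1) into the conversion:
NCE = 21.06 * (5.4 / 5.1) + 50 = 113.724 / 5.1 + 50
NCE = 22.2988 + 50
NCE = 72.2988

72.2988


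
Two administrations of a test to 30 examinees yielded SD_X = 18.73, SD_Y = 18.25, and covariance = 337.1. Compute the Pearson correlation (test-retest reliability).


r = cov(X,Y) / (SD_X * SD_Y)
r = 337.1 / (18.73 * 18.25)
r = 337.1 / 341.8225
r = 0.9862

0.9862


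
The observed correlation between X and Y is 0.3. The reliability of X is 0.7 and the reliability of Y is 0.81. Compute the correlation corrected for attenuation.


r_corrected = rxy / sqrt(rxx * ryy)
= 0.3 / sqrt(0.7 * 0.81)
= 0.3 / sqrt(0.567)
= 0.3 / 0.752994
r_corrected = 0.3984

0.3984


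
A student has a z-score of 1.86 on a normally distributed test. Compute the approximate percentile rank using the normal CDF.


CDF(z) = 0.5 * (1 + erf(z/sqrt(2)))
erf(1.3152) = 0.9371
CDF = 0.9686
Percentile rank = 0.9686 * 100 = 96.86

96.86


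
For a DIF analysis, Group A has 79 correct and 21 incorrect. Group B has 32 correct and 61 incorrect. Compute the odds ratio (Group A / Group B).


Odds_A = 79/21 = 3.7619
Odds_B = 32/61 = 0.5246
OR = Odds_A / Odds_B = 3.7619 / 0.5246
Exactly, OR = (79 * 61) / (21 * 32) = 4819 / 672
OR = 7.1711

7.1711


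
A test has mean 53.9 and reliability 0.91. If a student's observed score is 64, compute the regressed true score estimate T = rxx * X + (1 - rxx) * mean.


T_est = rxx * X + (1 - rxx) * mean
T_est = 0.91 * 64 + 0.09 * 53.9
T_est = 58.24 + 4.851
T_est = 63.091

63.091


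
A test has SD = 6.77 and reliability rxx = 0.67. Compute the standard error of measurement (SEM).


SEM = SD * sqrt(1 - rxx)
SEM = 6.77 * sqrt(1 - 0.67)
SEM = 6.77 * sqrt(0.33) = 6.77 * 0.574456
SEM = 3.8891

3.8891


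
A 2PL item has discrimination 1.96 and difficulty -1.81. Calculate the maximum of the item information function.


For 2PL, max info at theta = b = -1.81
I_max = a^2 / 4 = 1.96^2 / 4
= 3.8416 / 4
I_max = 0.9604

0.9604


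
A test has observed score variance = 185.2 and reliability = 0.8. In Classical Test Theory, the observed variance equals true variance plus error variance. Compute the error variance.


var_true = rxx * var_obs = 0.8 * 185.2 = 148.16
var_error = var_obs - var_true
var_error = 185.2 - 148.16
var_error = 37.04

37.04


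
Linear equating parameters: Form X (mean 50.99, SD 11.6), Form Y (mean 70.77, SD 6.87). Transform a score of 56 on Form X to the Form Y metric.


slope = SD_Y / SD_X = 6.87 / 11.6 ~ 0.5922
intercept = mean_Y - slope * mean_X = 70.77 - (6.87 / 11.6) * 50.99 ~ 40.5716
Y = slope * X + intercept. To avoid rounding drift from the rounded slope/intercept, evaluate the equivalent form Y = mean_Y + SD_Y * (X - mean_X) / SD_X at full precision:
Y = 70.77 + 6.87 * (56 - 50.99) / 11.6
Y = 70.77 + 6.87 * 5.01 / 11.6
Y = 70.77 + 34.4187 / 11.6
Y = 70.77 + 2.9671
Y = 73.7371

73.7371


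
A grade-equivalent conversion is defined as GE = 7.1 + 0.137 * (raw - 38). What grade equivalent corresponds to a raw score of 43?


raw - median = 43 - 38 = 5
slope * diff = 0.137 * 5 = 0.685
GE = 7.1 + 0.685
GE = 7.785

7.785


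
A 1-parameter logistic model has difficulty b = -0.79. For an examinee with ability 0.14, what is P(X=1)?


theta - b = 0.14 - -0.79 = 0.93
exp(-(theta - b)) = exp(-0.93) = 0.3946
P = 1 / (1 + 0.3946)
P = 0.7171

0.7171


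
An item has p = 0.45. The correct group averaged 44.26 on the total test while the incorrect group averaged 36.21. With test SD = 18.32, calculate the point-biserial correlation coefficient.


q = 1 - p = 0.55
rpb = ((M1 - M0) / SD) * sqrt(p * q)
rpb = ((44.26 - 36.21) / 18.32) * sqrt(0.45 * 0.55)
rpb = 0.2186

0.2186


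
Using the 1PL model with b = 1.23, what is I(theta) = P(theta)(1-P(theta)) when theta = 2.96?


P = 1/(1+exp(-(2.96-1.23))) = 0.8494
I = P*(1-P) = 0.8494 * 0.1506
I = 0.1279

0.1279


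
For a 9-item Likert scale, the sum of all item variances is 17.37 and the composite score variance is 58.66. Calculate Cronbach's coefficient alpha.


alpha = (k/(k-1)) * (1 - sum(si^2)/s_total^2)
= (9/8) * (1 - 17.37/58.66)
alpha = 0.7919

0.7919


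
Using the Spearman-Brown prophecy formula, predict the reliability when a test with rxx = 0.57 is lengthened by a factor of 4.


r_new = (n * rxx) / (1 + (n-1) * rxx)
r_new = (4 * 0.57) / (1 + 3 * 0.57)
r_new = 2.28 / 2.71
r_new = 0.8413

0.8413


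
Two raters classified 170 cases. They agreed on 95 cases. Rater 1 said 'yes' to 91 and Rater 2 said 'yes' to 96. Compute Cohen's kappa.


P_o = 95/170 = 0.558824
P_e = (91*96 + 79*74) / 28900 = 0.504567
kappa = (P_o - P_e) / (1 - P_e)
kappa = (0.558824 - 0.504567) / (1 - 0.504567)
kappa = 0.1095

0.1095


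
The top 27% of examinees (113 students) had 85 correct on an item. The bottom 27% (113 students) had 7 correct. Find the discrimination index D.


p_upper = 85/113 = 0.7522
p_lower = 7/113 = 0.0619
D = 0.7522 - 0.0619 = 0.6903

0.6903


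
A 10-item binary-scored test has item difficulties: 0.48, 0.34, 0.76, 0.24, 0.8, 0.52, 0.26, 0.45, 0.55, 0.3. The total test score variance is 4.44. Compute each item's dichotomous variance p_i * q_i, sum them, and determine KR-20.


For each item, compute p_i * q_i:
  Item 1: 0.48 * 0.52 = 0.2496
  Item 2: 0.34 * 0.66 = 0.2244
  Item 3: 0.76 * 0.24 = 0.1824
  Item 4: 0.24 * 0.76 = 0.1824
  Item 5: 0.8 * 0.2 = 0.16
  Item 6: 0.52 * 0.48 = 0.2496
  Item 7: 0.26 * 0.74 = 0.1924
  Item 8: 0.45 * 0.55 = 0.2475
  Item 9: 0.55 * 0.45 = 0.2475
  Item 10: 0.3 * 0.7 = 0.21
Sum(p_i * q_i) = 0.2496 + 0.2244 + 0.1824 + 0.1824 + 0.16 + 0.2496 + 0.1924 + 0.2475 + 0.2475 + 0.21 = 2.1458
KR-20 = (k/(k-1)) * (1 - Sum(p_i*q_i) / Var_total)
= (10/9) * (1 - 2.1458/4.44)
= 1.1111 * 0.5167
KR-20 = 0.5741

0.5741


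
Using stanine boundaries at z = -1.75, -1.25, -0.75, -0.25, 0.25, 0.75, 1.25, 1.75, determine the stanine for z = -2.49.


Stanine boundaries: [-1.75, -1.25, -0.75, -0.25, 0.25, 0.75, 1.25, 1.75]
z = -2.49
Check each boundary:
  z < -1.75
  z < -1.25
  z < -0.75
  z < -0.25
  z < 0.25
  z < 0.75
  z < 1.25
  z < 1.75
Highest qualifying boundary gives stanine = 1

1


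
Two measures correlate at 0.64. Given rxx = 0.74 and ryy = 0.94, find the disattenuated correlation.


r_corrected = rxy / sqrt(rxx * ryy)
= 0.64 / sqrt(0.74 * 0.94)
= 0.64 / sqrt(0.6956)
= 0.64 / 0.834026
r_corrected = 0.7674

0.7674


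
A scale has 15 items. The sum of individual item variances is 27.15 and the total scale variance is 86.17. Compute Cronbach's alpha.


alpha = (k/(k-1)) * (1 - sum(si^2)/s_total^2)
= (15/14) * (1 - 27.15/86.17)
alpha = 0.7338

0.7338


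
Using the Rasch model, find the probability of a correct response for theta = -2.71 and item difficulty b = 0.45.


theta - b = -2.71 - 0.45 = -3.16
exp(-(theta - b)) = exp(3.16) = 23.5706
P = 1 / (1 + 23.5706)
P = 0.0407

0.0407


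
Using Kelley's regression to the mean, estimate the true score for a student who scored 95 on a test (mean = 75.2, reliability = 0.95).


T_est = rxx * X + (1 - rxx) * mean
T_est = 0.95 * 95 + 0.05 * 75.2
T_est = 90.25 + 3.76
T_est = 94.01

94.01


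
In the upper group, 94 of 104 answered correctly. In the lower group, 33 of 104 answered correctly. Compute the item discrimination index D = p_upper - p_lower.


p_upper = 94/104 = 0.9038
p_lower = 33/104 = 0.3173
D = 0.9038 - 0.3173 = 0.5865

0.5865


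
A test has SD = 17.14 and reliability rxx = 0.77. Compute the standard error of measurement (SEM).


SEM = SD * sqrt(1 - rxx)
SEM = 17.14 * sqrt(1 - 0.77)
SEM = 17.14 * sqrt(0.23) = 17.14 * 0.479583
SEM = 8.2201

8.2201


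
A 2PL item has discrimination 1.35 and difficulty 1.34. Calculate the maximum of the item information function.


For 2PL, max info at theta = b = 1.34
I_max = a^2 / 4 = 1.35^2 / 4
= 1.8225 / 4
I_max = 0.4556

0.4556


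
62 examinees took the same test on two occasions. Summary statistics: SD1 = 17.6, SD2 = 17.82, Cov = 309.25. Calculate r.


r = cov(X,Y) / (SD_X * SD_Y)
r = 309.25 / (17.6 * 17.82)
r = 309.25 / 313.632
r = 0.986

0.986


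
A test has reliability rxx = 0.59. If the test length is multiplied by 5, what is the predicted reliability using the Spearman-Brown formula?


r_new = (n * rxx) / (1 + (n-1) * rxx)
r_new = (5 * 0.59) / (1 + 4 * 0.59)
r_new = 2.95 / 3.36
r_new = 0.878

0.878


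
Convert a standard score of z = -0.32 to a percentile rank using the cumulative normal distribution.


CDF(z) = 0.5 * (1 + erf(z/sqrt(2)))
erf(-0.2263) = -0.251
CDF = 0.3745
Percentile rank = 0.3745 * 100 = 37.45

37.45


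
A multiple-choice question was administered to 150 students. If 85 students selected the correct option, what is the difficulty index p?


Item difficulty p = number correct / total examinees
p = 85 / 150
p = 0.5667

0.5667


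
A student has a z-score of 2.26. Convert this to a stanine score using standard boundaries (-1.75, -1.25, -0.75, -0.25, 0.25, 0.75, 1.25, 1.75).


Stanine boundaries: [-1.75, -1.25, -0.75, -0.25, 0.25, 0.75, 1.25, 1.75]
z = 2.26
Check each boundary:
  z >= -1.75 -> could be stanine 2
  z >= -1.25 -> could be stanine 3
  z >= -0.75 -> could be stanine 4
  z >= -0.25 -> could be stanine 5
  z >= 0.25 -> could be stanine 6
  z >= 0.75 -> could be stanine 7
  z >= 1.25 -> could be stanine 8
  z >= 1.75 -> could be stanine 9
Highest qualifying boundary gives stanine = 9

9


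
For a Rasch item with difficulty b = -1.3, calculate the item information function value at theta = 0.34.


P = 1/(1+exp(-(0.34--1.3))) = 0.8375
I = P*(1-P) = 0.8375 * 0.1625
I = 0.1361

0.1361


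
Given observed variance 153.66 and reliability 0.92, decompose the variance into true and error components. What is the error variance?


var_true = rxx * var_obs = 0.92 * 153.66 = 141.3672
var_error = var_obs - var_true
var_error = 153.66 - 141.3672
var_error = 12.2928

12.2928


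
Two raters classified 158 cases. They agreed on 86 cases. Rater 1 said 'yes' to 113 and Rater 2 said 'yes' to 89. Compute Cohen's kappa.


P_o = 86/158 = 0.544304
P_e = (113*89 + 45*69) / 24964 = 0.527239
kappa = (P_o - P_e) / (1 - P_e)
kappa = (0.544304 - 0.527239) / (1 - 0.527239)
kappa = 0.0361

0.0361
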